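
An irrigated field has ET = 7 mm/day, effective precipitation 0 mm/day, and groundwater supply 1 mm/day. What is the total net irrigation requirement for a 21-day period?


Daily deficit = ET - Pe - GW = 7 - 0 - 1 = 6 mm/day
NIR = 6 * 21 = 126 mm

126.0000 mm


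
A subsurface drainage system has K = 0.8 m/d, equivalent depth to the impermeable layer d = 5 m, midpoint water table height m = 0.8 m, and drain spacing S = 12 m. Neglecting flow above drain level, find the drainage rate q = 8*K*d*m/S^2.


q = 8*K*d*m/S^2
q = 8*0.8*5*0.8/12^2
q = 25.6000 / 144

0.1778 m/d


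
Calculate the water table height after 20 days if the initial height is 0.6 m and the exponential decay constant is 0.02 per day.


m = m0 * exp(-k*t)
m = 0.6 * exp(-0.02 * 20)
m = 0.6 * exp(-0.4000)

0.4022 m


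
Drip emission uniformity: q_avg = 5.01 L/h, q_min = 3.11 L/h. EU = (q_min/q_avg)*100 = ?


EU = (q_min/q_avg)*100 = (3.11/5.01)*100 = 62.0758%

62.0758 %


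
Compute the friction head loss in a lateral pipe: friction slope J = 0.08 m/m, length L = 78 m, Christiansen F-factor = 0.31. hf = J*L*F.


hf = J * L * F = 0.08 * 78 * 0.31 = 1.9344 m

1.9344 m


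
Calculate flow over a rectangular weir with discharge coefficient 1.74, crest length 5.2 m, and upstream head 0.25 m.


Q = C * L * H^(3/2) = 1.74 * 5.2 * 0.25^1.5 = 1.74 * 5.2 * 0.125000

1.1310 m^3/s


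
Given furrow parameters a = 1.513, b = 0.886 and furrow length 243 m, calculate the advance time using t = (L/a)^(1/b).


t = (L/a)^(1/b)
t = (243/1.513)^(1/0.886)
t = 160.608063^(1/0.886)

308.7304 min


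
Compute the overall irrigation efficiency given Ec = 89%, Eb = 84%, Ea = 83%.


Ec = 0.89, Eb = 0.84, Ea = 0.83
E = 0.89 * 0.84 * 0.83 * 100 = 62.0508%

62.0508 %


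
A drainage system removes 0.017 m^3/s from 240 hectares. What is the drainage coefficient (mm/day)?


DC = Q * 86400 / (A * 10000) * 1000
DC = 0.017 * 86400 / (240 * 10000) * 1000
DC = 1468800.0000 / 2400000

0.6120 mm/day


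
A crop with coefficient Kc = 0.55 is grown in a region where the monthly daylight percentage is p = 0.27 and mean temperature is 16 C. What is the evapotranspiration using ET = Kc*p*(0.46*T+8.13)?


ET = Kc * p * (0.46*T + 8.13)
ET = 0.55 * 0.27 * (0.46*16 + 8.13)
ET = 0.55 * 0.27 * 15.4900

2.3003 mm/day


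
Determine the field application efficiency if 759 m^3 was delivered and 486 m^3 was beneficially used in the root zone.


Ea = V_root / V_field * 100 = 486 / 759 * 100 = 64.0316%

64.0316 %


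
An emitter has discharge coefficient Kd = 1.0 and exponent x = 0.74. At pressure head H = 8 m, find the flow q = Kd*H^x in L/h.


q = Kd * H^x = 1.0 * 8^0.74 = 1.0 * 4.658934

4.6589 L/h


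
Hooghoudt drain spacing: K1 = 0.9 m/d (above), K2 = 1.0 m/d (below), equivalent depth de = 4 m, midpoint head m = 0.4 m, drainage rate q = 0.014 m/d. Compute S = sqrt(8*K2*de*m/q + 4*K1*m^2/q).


S^2 = 8*K2*de*m/q + 4*K1*m^2/q
S^2 = 8*1.0*4*0.4/0.014 + 4*0.9*0.4^2/0.014
S = sqrt(955.4286)

30.9100 m


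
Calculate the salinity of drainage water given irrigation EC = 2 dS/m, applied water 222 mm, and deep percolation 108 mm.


EC_dw = EC_iw * D_iw / D_dw
EC_dw = 2 * 222 / 108
EC_dw = 444 / 108

4.1111 dS/m


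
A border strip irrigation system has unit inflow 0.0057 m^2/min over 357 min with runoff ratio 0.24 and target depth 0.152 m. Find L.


L = q*t/((1+r)*Z)
L = 0.0057*357/((1+0.24)*0.152)
L = 2.0349/0.18848

10.7964 m


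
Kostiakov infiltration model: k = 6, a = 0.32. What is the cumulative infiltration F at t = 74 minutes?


F = k * t^a = 6 * 74^0.32
F = 6 * 3.964187

23.7851 mm


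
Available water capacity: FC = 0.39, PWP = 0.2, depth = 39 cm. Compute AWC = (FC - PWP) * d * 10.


AWC = (FC - PWP) * d * 10
AWC = (0.39 - 0.2) * 39 * 10
AWC = 0.1900 * 39 * 10

74.1000 mm


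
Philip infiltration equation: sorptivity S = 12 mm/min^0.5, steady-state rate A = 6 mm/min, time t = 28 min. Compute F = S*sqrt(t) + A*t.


F = S*sqrt(t) + A*t
F = 12*sqrt(28) + 6*28
F = 12*5.291503 + 168

231.4980 mm


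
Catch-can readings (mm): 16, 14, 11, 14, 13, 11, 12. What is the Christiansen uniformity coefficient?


mean = 13.000000 mm
MAD = 1.428571 mm
CU = (1 - 1.428571/13.000000)*100

89.0110 %


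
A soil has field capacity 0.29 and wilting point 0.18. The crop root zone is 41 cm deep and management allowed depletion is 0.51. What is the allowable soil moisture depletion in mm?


SMD = (FC - PWP) * d * MAD * 10
SMD = (0.29 - 0.18) * 41 * 0.51 * 10
SMD = 0.1100 * 41 * 0.51 * 10

23.0010 mm


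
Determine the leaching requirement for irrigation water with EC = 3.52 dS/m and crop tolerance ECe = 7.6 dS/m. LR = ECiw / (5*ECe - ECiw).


LR = ECiw / (5*ECe - ECiw)
LR = 3.52 / (5*7.6 - 3.52)
LR = 3.52 / 34.4800

0.1021


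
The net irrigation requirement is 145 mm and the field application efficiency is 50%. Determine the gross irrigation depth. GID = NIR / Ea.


Ea = 50% = 0.5
GID = NIR / Ea = 145 / 0.5 = 290.0000 mm

290.0000 mm


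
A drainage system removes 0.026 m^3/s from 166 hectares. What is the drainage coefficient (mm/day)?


DC = Q * 86400 / (A * 10000) * 1000
DC = 0.026 * 86400 / (166 * 10000) * 1000
DC = 2246400.0000 / 1660000

1.3533 mm/day


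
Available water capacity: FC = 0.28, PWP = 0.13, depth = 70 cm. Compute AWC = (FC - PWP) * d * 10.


AWC = (FC - PWP) * d * 10
AWC = (0.28 - 0.13) * 70 * 10
AWC = 0.1500 * 70 * 10

105.0000 mm


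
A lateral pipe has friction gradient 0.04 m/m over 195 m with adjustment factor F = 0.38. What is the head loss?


hf = J * L * F = 0.04 * 195 * 0.38 = 2.9640 m

2.9640 m


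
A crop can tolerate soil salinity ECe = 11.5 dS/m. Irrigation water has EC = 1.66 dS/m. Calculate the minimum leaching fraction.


LR = ECiw / (5*ECe - ECiw)
LR = 1.66 / (5*11.5 - 1.66)
LR = 1.66 / 55.8400

0.0297


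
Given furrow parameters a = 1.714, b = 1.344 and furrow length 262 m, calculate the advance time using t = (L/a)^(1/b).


t = (L/a)^(1/b)
t = (262/1.714)^(1/1.344)
t = 152.858810^(1/1.344)

42.1906 min


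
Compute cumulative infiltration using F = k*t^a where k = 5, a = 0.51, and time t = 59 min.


F = k * t^a = 5 * 59^0.51
F = 5 * 8.000820

40.0041 mm


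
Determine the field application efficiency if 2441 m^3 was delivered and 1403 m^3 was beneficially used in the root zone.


Ea = V_root / V_field * 100 = 1403 / 2441 * 100 = 57.4764%

57.4764 %


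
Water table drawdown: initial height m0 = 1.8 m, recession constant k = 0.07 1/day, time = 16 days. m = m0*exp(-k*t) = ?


m = m0 * exp(-k*t)
m = 1.8 * exp(-0.07 * 16)
m = 1.8 * exp(-1.1200)

0.5873 m


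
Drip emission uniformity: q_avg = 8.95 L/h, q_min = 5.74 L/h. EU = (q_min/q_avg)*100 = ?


EU = (q_min/q_avg)*100 = (5.74/8.95)*100 = 64.1341%

64.1341 %


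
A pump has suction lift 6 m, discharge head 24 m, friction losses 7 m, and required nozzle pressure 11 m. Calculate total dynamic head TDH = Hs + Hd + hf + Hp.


TDH = Hs + Hd + hf + Hp = 6 + 24 + 7 + 11 = 48

48 m


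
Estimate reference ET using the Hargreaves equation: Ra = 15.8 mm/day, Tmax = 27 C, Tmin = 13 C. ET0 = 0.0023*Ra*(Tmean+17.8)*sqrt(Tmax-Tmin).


Tmean = (Tmax + Tmin)/2 = (27 + 13)/2 = 20.0
ET0 = 0.0023 * 15.8 * (20.0 + 17.8) * sqrt(27 - 13)
ET0 = 0.0023 * 15.8 * 37.8 * 3.741657

5.1397 mm/day


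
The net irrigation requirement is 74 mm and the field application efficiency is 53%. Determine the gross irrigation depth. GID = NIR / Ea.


Ea = 53% = 0.53
GID = NIR / Ea = 74 / 0.53 = 139.6226 mm

139.6226 mm


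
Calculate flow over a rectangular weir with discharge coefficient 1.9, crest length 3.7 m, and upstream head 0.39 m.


Q = C * L * H^(3/2) = 1.9 * 3.7 * 0.39^1.5 = 1.9 * 3.7 * 0.243555

1.7122 m^3/s


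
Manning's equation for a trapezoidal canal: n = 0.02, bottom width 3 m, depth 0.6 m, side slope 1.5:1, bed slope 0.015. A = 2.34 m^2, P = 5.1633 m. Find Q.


R = A/P = 2.34/5.1633 = 0.453199
Q = (1/0.02) * 2.34 * 0.453199^(2/3) * 0.015^0.5

8.4546 m^3/s


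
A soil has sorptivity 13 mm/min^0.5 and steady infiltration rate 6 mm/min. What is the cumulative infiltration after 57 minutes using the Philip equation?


F = S*sqrt(t) + A*t
F = 13*sqrt(57) + 6*57
F = 13*7.549834 + 342

440.1478 mm


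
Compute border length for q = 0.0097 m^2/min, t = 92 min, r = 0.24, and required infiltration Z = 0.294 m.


L = q*t/((1+r)*Z)
L = 0.0097*92/((1+0.24)*0.294)
L = 0.8924/0.36456

2.4479 m


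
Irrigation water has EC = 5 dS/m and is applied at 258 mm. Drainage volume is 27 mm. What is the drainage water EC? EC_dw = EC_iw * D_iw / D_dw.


EC_dw = EC_iw * D_iw / D_dw
EC_dw = 5 * 258 / 27
EC_dw = 1290 / 27

47.7778 dS/m


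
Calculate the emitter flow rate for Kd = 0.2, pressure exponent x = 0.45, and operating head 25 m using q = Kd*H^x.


q = Kd * H^x = 0.2 * 25^0.45 = 0.2 * 4.256700

0.8513 L/h


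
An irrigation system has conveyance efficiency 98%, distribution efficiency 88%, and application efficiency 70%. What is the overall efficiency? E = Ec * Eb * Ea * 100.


Ec = 0.98, Eb = 0.88, Ea = 0.7
E = 0.98 * 0.88 * 0.7 * 100 = 60.3680%

60.3680 %


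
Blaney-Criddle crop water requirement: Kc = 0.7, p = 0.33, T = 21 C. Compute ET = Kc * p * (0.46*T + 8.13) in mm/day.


ET = Kc * p * (0.46*T + 8.13)
ET = 0.7 * 0.33 * (0.46*21 + 8.13)
ET = 0.7 * 0.33 * 17.7900

4.1095 mm/day


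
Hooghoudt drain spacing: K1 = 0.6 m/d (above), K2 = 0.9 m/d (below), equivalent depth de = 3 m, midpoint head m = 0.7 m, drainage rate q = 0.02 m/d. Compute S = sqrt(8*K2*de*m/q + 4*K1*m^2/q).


S^2 = 8*K2*de*m/q + 4*K1*m^2/q
S^2 = 8*0.9*3*0.7/0.02 + 4*0.6*0.7^2/0.02
S = sqrt(814.8000)

28.5447 m


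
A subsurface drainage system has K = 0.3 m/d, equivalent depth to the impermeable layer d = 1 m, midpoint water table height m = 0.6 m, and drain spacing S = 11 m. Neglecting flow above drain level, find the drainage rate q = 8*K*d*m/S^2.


q = 8*K*d*m/S^2
q = 8*0.3*1*0.6/11^2
q = 1.4400 / 121

0.0119 m/d


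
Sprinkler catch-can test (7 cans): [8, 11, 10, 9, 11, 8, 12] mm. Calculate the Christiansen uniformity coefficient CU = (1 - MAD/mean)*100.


mean = 9.857143 mm
MAD = 1.306122 mm
CU = (1 - 1.306122/9.857143)*100

86.7495 %


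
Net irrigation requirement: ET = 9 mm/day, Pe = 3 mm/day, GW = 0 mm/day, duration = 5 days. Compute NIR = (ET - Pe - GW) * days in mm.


Daily deficit = ET - Pe - GW = 9 - 3 - 0 = 6 mm/day
NIR = 6 * 5 = 30 mm

30.0000 mm


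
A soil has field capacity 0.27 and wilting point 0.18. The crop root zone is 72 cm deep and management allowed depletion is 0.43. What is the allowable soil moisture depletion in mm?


SMD = (FC - PWP) * d * MAD * 10
SMD = (0.27 - 0.18) * 72 * 0.43 * 10
SMD = 0.0900 * 72 * 0.43 * 10

27.8640 mm


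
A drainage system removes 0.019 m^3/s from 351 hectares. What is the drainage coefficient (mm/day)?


DC = Q * 86400 / (A * 10000) * 1000
DC = 0.019 * 86400 / (351 * 10000) * 1000
DC = 1641600.0000 / 3510000

0.4677 mm/day


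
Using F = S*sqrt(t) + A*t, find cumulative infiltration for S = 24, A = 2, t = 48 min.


F = S*sqrt(t) + A*t
F = 24*sqrt(48) + 2*48
F = 24*6.928203 + 96

262.2769 mm


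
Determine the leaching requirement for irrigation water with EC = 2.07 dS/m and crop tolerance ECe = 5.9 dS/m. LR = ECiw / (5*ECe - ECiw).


LR = ECiw / (5*ECe - ECiw)
LR = 2.07 / (5*5.9 - 2.07)
LR = 2.07 / 27.4300

0.0755


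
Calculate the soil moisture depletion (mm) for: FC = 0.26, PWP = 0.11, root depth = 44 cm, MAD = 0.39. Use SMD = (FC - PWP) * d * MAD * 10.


SMD = (FC - PWP) * d * MAD * 10
SMD = (0.26 - 0.11) * 44 * 0.39 * 10
SMD = 0.1500 * 44 * 0.39 * 10

25.7400 mm


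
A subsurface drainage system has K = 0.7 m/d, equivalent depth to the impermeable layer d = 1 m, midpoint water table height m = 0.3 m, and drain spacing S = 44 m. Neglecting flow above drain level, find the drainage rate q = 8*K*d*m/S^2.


q = 8*K*d*m/S^2
q = 8*0.7*1*0.3/44^2
q = 1.6800 / 1936

8.6777e-04 m/d


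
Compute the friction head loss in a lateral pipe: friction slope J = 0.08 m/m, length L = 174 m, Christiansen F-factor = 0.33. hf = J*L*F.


hf = J * L * F = 0.08 * 174 * 0.33 = 4.5936 m

4.5936 m


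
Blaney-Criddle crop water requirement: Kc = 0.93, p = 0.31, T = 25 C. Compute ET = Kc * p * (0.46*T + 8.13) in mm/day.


ET = Kc * p * (0.46*T + 8.13)
ET = 0.93 * 0.31 * (0.46*25 + 8.13)
ET = 0.93 * 0.31 * 19.6300

5.6593 mm/day


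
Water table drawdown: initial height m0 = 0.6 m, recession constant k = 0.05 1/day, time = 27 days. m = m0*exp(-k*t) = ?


m = m0 * exp(-k*t)
m = 0.6 * exp(-0.05 * 27)
m = 0.6 * exp(-1.3500)

0.1555 m


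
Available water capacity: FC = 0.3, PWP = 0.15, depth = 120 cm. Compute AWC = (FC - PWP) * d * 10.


AWC = (FC - PWP) * d * 10
AWC = (0.3 - 0.15) * 120 * 10
AWC = 0.1500 * 120 * 10

180.0000 mm


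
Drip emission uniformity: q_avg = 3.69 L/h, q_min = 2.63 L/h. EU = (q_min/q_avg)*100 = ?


EU = (q_min/q_avg)*100 = (2.63/3.69)*100 = 71.2737%

71.2737 %


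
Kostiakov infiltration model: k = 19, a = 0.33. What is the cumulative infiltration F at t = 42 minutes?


F = k * t^a = 19 * 42^0.33
F = 19 * 3.432988

65.2268 mm


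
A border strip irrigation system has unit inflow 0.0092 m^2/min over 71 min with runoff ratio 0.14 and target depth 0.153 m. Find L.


L = q*t/((1+r)*Z)
L = 0.0092*71/((1+0.14)*0.153)
L = 0.6532/0.17442

3.7450 m


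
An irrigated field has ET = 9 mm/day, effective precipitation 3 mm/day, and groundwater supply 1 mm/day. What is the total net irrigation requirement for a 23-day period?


Daily deficit = ET - Pe - GW = 9 - 3 - 1 = 5 mm/day
NIR = 5 * 23 = 115 mm

115.0000 mm


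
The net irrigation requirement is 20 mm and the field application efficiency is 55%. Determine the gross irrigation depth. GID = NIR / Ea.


Ea = 55% = 0.55
GID = NIR / Ea = 20 / 0.55 = 36.3636 mm

36.3636 mm


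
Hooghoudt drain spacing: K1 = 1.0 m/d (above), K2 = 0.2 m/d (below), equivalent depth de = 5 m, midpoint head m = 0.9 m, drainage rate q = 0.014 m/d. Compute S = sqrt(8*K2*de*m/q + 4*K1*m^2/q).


S^2 = 8*K2*de*m/q + 4*K1*m^2/q
S^2 = 8*0.2*5*0.9/0.014 + 4*1.0*0.9^2/0.014
S = sqrt(745.7143)

27.3078 m


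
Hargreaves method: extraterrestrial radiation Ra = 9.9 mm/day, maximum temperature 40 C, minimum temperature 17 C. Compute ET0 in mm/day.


Tmean = (Tmax + Tmin)/2 = (40 + 17)/2 = 28.5
ET0 = 0.0023 * 9.9 * (28.5 + 17.8) * sqrt(40 - 17)
ET0 = 0.0023 * 9.9 * 46.3 * 4.795832

5.0560 mm/day


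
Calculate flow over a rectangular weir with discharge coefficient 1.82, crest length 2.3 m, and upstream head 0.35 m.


Q = C * L * H^(3/2) = 1.82 * 2.3 * 0.35^1.5 = 1.82 * 2.3 * 0.207063

0.8668 m^3/s


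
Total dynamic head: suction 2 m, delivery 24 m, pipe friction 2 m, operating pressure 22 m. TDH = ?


TDH = Hs + Hd + hf + Hp = 2 + 24 + 2 + 22 = 50

50 m


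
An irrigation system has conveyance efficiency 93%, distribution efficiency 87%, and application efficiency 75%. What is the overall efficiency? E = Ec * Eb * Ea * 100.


Ec = 0.93, Eb = 0.87, Ea = 0.75
E = 0.93 * 0.87 * 0.75 * 100 = 60.6825%

60.6825 %


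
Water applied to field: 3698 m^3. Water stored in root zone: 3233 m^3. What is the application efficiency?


Ea = V_root / V_field * 100 = 3233 / 3698 * 100 = 87.4256%

87.4256 %


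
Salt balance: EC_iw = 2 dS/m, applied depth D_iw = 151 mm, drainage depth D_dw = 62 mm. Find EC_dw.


EC_dw = EC_iw * D_iw / D_dw
EC_dw = 2 * 151 / 62
EC_dw = 302 / 62

4.8710 dS/m


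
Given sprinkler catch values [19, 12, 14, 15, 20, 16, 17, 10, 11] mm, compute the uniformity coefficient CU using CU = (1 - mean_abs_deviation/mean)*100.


mean = 14.888889 mm
MAD = 2.790123 mm
CU = (1 - 2.790123/14.888889)*100

81.2604 %


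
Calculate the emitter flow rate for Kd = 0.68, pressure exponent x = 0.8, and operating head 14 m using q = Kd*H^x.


q = Kd * H^x = 0.68 * 14^0.8 = 0.68 * 8.258524

5.6158 L/h


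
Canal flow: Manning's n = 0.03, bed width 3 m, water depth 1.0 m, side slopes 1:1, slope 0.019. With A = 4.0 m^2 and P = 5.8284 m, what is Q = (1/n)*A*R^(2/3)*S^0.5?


R = A/P = 4.0/5.8284 = 0.686295
Q = (1/0.03) * 4.0 * 0.686295^(2/3) * 0.019^0.5

14.2996 m^3/s


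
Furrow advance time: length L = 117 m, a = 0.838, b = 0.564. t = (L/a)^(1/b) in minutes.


t = (L/a)^(1/b)
t = (117/0.838)^(1/0.564)
t = 139.618138^(1/0.564)

6354.6022 min


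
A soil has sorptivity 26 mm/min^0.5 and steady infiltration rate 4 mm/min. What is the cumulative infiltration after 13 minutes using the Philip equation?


F = S*sqrt(t) + A*t
F = 26*sqrt(13) + 4*13
F = 26*3.605551 + 52

145.7443 mm


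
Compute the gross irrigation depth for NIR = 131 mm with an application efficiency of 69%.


Ea = 69% = 0.69
GID = NIR / Ea = 131 / 0.69 = 189.8551 mm

189.8551 mm


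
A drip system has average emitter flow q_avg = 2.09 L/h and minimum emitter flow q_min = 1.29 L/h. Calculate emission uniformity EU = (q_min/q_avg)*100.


EU = (q_min/q_avg)*100 = (1.29/2.09)*100 = 61.7225%

61.7225 %


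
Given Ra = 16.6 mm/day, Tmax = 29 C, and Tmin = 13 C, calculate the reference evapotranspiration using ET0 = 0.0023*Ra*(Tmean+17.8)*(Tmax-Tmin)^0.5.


Tmean = (Tmax + Tmin)/2 = (29 + 13)/2 = 21.0
ET0 = 0.0023 * 16.6 * (21.0 + 17.8) * sqrt(29 - 13)
ET0 = 0.0023 * 16.6 * 38.8 * 4.000000

5.9255 mm/day


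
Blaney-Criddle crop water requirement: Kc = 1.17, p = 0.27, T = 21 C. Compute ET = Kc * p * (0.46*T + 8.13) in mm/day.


ET = Kc * p * (0.46*T + 8.13)
ET = 1.17 * 0.27 * (0.46*21 + 8.13)
ET = 1.17 * 0.27 * 17.7900

5.6199 mm/day


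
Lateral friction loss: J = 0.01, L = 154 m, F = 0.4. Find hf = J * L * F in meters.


hf = J * L * F = 0.01 * 154 * 0.4 = 0.6160 m

0.6160 m


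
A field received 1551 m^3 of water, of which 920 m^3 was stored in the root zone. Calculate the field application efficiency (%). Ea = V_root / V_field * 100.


Ea = V_root / V_field * 100 = 920 / 1551 * 100 = 59.3166%

59.3166 %


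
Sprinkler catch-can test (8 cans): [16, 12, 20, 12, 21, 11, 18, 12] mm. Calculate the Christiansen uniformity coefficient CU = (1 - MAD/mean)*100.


mean = 15.250000 mm
MAD = 3.500000 mm
CU = (1 - 3.500000/15.250000)*100

77.0492 %


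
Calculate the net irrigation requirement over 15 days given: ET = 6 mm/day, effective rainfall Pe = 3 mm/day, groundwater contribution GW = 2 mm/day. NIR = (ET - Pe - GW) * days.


Daily deficit = ET - Pe - GW = 6 - 3 - 2 = 1 mm/day
NIR = 1 * 15 = 15 mm

15.0000 mm


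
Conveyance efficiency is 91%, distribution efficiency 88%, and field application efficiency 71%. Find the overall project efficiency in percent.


Ec = 0.91, Eb = 0.88, Ea = 0.71
E = 0.91 * 0.88 * 0.71 * 100 = 56.8568%

56.8568 %


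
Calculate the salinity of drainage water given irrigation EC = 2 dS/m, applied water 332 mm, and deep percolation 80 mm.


EC_dw = EC_iw * D_iw / D_dw
EC_dw = 2 * 332 / 80
EC_dw = 664 / 80

8.3000 dS/m


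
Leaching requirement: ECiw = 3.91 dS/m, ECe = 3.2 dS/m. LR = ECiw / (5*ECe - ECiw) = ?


LR = ECiw / (5*ECe - ECiw)
LR = 3.91 / (5*3.2 - 3.91)
LR = 3.91 / 12.0900

0.3234


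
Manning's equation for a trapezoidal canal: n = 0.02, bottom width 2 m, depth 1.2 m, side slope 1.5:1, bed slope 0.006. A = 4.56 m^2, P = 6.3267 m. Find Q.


R = A/P = 4.56/6.3267 = 0.720755
Q = (1/0.02) * 4.56 * 0.720755^(2/3) * 0.006^0.5

14.1972 m^3/s


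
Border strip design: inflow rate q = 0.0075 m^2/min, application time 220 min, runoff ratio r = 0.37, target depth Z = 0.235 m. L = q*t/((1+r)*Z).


L = q*t/((1+r)*Z)
L = 0.0075*220/((1+0.37)*0.235)
L = 1.65/0.32195

5.1250 m


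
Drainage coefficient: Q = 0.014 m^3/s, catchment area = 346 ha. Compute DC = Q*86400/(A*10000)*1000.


DC = Q * 86400 / (A * 10000) * 1000
DC = 0.014 * 86400 / (346 * 10000) * 1000
DC = 1209600.0000 / 3460000

0.3496 mm/day


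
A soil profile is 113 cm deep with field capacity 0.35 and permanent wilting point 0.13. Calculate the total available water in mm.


AWC = (FC - PWP) * d * 10
AWC = (0.35 - 0.13) * 113 * 10
AWC = 0.2200 * 113 * 10

248.6000 mm


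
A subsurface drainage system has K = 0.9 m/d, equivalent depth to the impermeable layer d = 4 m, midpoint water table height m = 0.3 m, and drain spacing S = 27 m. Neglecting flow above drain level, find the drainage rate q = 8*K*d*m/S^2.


q = 8*K*d*m/S^2
q = 8*0.9*4*0.3/27^2
q = 8.6400 / 729

0.0119 m/d


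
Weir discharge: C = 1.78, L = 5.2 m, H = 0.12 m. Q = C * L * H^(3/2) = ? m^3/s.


Q = C * L * H^(3/2) = 1.78 * 5.2 * 0.12^1.5 = 1.78 * 5.2 * 0.041569

0.3848 m^3/s


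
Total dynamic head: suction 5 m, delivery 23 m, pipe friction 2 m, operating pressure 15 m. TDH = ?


TDH = Hs + Hd + hf + Hp = 5 + 23 + 2 + 15 = 45

45 m


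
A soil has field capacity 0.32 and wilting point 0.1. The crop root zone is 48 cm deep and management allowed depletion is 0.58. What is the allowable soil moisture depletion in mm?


SMD = (FC - PWP) * d * MAD * 10
SMD = (0.32 - 0.1) * 48 * 0.58 * 10
SMD = 0.2200 * 48 * 0.58 * 10

61.2480 mm


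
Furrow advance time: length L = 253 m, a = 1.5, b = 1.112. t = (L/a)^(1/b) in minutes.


t = (L/a)^(1/b)
t = (253/1.5)^(1/1.112)
t = 168.666667^(1/1.112)

100.6292 min


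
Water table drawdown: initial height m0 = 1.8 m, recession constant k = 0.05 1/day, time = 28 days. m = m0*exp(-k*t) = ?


m = m0 * exp(-k*t)
m = 1.8 * exp(-0.05 * 28)
m = 1.8 * exp(-1.4000)

0.4439 m


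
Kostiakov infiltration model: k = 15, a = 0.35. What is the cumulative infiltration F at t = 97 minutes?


F = k * t^a = 15 * 97^0.35
F = 15 * 4.958726

74.3809 mm


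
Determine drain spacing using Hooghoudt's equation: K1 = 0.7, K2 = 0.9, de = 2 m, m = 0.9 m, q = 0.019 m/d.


S^2 = 8*K2*de*m/q + 4*K1*m^2/q
S^2 = 8*0.9*2*0.9/0.019 + 4*0.7*0.9^2/0.019
S = sqrt(801.4737)

28.3103 m


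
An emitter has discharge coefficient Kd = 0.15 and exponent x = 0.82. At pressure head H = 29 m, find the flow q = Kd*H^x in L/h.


q = Kd * H^x = 0.15 * 29^0.82 = 0.15 * 15.818539

2.3728 L/h


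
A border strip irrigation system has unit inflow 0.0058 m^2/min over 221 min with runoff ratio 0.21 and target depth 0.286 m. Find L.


L = q*t/((1+r)*Z)
L = 0.0058*221/((1+0.21)*0.286)
L = 1.2818/0.34606

3.7040 m


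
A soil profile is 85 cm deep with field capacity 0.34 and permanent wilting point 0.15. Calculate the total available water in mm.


AWC = (FC - PWP) * d * 10
AWC = (0.34 - 0.15) * 85 * 10
AWC = 0.1900 * 85 * 10

161.5000 mm


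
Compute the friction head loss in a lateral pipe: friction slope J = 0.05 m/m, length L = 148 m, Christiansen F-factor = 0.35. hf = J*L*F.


hf = J * L * F = 0.05 * 148 * 0.35 = 2.5900 m

2.5900 m


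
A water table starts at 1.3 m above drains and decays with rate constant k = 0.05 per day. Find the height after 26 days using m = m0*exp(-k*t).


m = m0 * exp(-k*t)
m = 1.3 * exp(-0.05 * 26)
m = 1.3 * exp(-1.3000)

0.3543 m


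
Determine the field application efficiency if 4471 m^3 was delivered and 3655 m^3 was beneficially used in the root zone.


Ea = V_root / V_field * 100 = 3655 / 4471 * 100 = 81.7490%

81.7490 %


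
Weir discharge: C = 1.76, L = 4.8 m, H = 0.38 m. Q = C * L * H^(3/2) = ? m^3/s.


Q = C * L * H^(3/2) = 1.76 * 4.8 * 0.38^1.5 = 1.76 * 4.8 * 0.234248

1.9789 m^3/s


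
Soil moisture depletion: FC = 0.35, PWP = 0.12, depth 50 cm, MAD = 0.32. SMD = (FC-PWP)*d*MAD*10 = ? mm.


SMD = (FC - PWP) * d * MAD * 10
SMD = (0.35 - 0.12) * 50 * 0.32 * 10
SMD = 0.2300 * 50 * 0.32 * 10

36.8000 mm


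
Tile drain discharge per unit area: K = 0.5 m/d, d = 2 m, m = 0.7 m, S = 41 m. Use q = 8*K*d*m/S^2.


q = 8*K*d*m/S^2
q = 8*0.5*2*0.7/41^2
q = 5.6000 / 1681

0.0033 m/d


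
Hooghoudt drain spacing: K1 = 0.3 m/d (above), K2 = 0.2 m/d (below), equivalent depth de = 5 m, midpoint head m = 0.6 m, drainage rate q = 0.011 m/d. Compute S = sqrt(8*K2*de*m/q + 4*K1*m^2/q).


S^2 = 8*K2*de*m/q + 4*K1*m^2/q
S^2 = 8*0.2*5*0.6/0.011 + 4*0.3*0.6^2/0.011
S = sqrt(475.6364)

21.8091 m


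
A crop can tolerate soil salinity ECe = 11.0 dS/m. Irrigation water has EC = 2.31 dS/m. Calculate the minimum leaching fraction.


LR = ECiw / (5*ECe - ECiw)
LR = 2.31 / (5*11.0 - 2.31)
LR = 2.31 / 52.6900

0.0438


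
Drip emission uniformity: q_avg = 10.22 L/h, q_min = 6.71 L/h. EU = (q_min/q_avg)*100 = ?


EU = (q_min/q_avg)*100 = (6.71/10.22)*100 = 65.6556%

65.6556 %


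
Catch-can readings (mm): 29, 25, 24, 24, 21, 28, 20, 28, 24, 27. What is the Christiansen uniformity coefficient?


mean = 25.000000 mm
MAD = 2.400000 mm
CU = (1 - 2.400000/25.000000)*100

90.4000 %


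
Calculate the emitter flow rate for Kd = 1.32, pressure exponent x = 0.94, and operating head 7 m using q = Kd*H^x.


q = Kd * H^x = 1.32 * 7^0.94 = 1.32 * 6.228625

8.2218 L/h


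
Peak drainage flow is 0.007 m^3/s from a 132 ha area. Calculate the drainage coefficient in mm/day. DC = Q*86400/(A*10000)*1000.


DC = Q * 86400 / (A * 10000) * 1000
DC = 0.007 * 86400 / (132 * 10000) * 1000
DC = 604800.0000 / 1320000

0.4582 mm/day


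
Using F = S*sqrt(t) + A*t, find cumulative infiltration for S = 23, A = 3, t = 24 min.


F = S*sqrt(t) + A*t
F = 23*sqrt(24) + 3*24
F = 23*4.898979 + 72

184.6765 mm


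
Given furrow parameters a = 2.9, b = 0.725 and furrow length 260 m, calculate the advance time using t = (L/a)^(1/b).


t = (L/a)^(1/b)
t = (260/2.9)^(1/0.725)
t = 89.655172^(1/0.725)

493.4094 min


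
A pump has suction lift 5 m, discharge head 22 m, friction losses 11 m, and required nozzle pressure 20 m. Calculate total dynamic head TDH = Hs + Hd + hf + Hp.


TDH = Hs + Hd + hf + Hp = 5 + 22 + 11 + 20 = 58

58 m


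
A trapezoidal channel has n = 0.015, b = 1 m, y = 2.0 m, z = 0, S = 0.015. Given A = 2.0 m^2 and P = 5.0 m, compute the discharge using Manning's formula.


R = A/P = 2.0/5.0 = 0.400000
Q = (1/0.015) * 2.0 * 0.400000^(2/3) * 0.015^0.5

8.8653 m^3/s


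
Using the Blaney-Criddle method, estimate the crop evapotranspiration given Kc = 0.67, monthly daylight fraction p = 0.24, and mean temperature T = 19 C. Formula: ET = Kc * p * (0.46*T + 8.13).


ET = Kc * p * (0.46*T + 8.13)
ET = 0.67 * 0.24 * (0.46*19 + 8.13)
ET = 0.67 * 0.24 * 16.8700

2.7127 mm/day


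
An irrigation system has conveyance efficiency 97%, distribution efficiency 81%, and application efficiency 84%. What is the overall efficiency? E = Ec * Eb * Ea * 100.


Ec = 0.97, Eb = 0.81, Ea = 0.84
E = 0.97 * 0.81 * 0.84 * 100 = 65.9988%

65.9988 %


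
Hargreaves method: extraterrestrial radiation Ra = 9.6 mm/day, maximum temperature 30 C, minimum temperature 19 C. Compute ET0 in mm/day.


Tmean = (Tmax + Tmin)/2 = (30 + 19)/2 = 24.5
ET0 = 0.0023 * 9.6 * (24.5 + 17.8) * sqrt(30 - 19)
ET0 = 0.0023 * 9.6 * 42.3 * 3.316625

3.0977 mm/day


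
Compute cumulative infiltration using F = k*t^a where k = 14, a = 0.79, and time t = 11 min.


F = k * t^a = 14 * 11^0.79
F = 14 * 6.648141

93.0740 mm


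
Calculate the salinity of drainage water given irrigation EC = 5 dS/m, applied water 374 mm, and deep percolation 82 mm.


EC_dw = EC_iw * D_iw / D_dw
EC_dw = 5 * 374 / 82
EC_dw = 1870 / 82

22.8049 dS/m


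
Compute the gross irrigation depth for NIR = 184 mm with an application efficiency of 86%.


Ea = 86% = 0.86
GID = NIR / Ea = 184 / 0.86 = 213.9535 mm

213.9535 mm


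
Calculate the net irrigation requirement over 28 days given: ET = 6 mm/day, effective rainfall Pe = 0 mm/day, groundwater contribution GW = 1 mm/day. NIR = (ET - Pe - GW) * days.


Daily deficit = ET - Pe - GW = 6 - 0 - 1 = 5 mm/day
NIR = 5 * 28 = 140 mm

140.0000 mm


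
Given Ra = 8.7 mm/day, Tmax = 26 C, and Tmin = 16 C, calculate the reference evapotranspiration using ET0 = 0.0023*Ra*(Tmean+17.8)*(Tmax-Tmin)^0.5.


Tmean = (Tmax + Tmin)/2 = (26 + 16)/2 = 21.0
ET0 = 0.0023 * 8.7 * (21.0 + 17.8) * sqrt(26 - 16)
ET0 = 0.0023 * 8.7 * 38.8 * 3.162278

2.4552 mm/day


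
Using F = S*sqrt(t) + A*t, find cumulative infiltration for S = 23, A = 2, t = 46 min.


F = S*sqrt(t) + A*t
F = 23*sqrt(46) + 2*46
F = 23*6.782330 + 92

247.9936 mm


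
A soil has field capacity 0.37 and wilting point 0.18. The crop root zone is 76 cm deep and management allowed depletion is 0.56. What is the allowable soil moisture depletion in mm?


SMD = (FC - PWP) * d * MAD * 10
SMD = (0.37 - 0.18) * 76 * 0.56 * 10
SMD = 0.1900 * 76 * 0.56 * 10

80.8640 mm


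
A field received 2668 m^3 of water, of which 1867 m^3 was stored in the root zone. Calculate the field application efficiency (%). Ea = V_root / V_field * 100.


Ea = V_root / V_field * 100 = 1867 / 2668 * 100 = 69.9775%

69.9775 %


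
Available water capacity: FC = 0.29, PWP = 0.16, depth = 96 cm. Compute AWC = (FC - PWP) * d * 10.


AWC = (FC - PWP) * d * 10
AWC = (0.29 - 0.16) * 96 * 10
AWC = 0.1300 * 96 * 10

124.8000 mm


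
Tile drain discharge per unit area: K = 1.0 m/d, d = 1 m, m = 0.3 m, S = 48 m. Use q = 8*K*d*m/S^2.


q = 8*K*d*m/S^2
q = 8*1.0*1*0.3/48^2
q = 2.4000 / 2304

0.0010 m/d


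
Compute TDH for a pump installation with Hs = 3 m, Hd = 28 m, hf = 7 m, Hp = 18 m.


TDH = Hs + Hd + hf + Hp = 3 + 28 + 7 + 18 = 56

56 m


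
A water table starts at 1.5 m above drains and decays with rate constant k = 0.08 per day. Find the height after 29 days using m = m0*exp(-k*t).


m = m0 * exp(-k*t)
m = 1.5 * exp(-0.08 * 29)
m = 1.5 * exp(-2.3200)

0.1474 m


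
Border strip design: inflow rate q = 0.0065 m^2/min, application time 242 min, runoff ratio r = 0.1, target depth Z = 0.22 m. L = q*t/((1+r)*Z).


L = q*t/((1+r)*Z)
L = 0.0065*242/((1+0.1)*0.22)
L = 1.573/0.242

6.5000 m


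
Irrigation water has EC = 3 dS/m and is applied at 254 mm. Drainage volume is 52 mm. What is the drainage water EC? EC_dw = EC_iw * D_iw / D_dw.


EC_dw = EC_iw * D_iw / D_dw
EC_dw = 3 * 254 / 52
EC_dw = 762 / 52

14.6538 dS/m


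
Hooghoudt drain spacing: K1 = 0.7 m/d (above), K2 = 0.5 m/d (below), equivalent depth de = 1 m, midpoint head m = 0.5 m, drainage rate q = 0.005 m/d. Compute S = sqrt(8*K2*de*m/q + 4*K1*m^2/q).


S^2 = 8*K2*de*m/q + 4*K1*m^2/q
S^2 = 8*0.5*1*0.5/0.005 + 4*0.7*0.5^2/0.005
S = sqrt(540.0000)

23.2379 m


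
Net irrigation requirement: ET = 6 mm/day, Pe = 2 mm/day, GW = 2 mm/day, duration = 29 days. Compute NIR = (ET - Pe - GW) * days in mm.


Daily deficit = ET - Pe - GW = 6 - 2 - 2 = 2 mm/day
NIR = 2 * 29 = 58 mm

58.0000 mm


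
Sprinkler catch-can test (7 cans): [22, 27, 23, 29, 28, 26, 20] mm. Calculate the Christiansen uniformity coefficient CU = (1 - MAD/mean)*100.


mean = 25.000000 mm
MAD = 2.857143 mm
CU = (1 - 2.857143/25.000000)*100

88.5714 %


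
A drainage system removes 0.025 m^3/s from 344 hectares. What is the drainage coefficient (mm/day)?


DC = Q * 86400 / (A * 10000) * 1000
DC = 0.025 * 86400 / (344 * 10000) * 1000
DC = 2160000.0000 / 3440000

0.6279 mm/day


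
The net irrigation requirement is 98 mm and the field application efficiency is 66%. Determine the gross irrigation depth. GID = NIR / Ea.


Ea = 66% = 0.66
GID = NIR / Ea = 98 / 0.66 = 148.4848 mm

148.4848 mm


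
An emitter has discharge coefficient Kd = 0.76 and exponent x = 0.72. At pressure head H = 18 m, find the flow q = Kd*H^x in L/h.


q = Kd * H^x = 0.76 * 18^0.72 = 0.76 * 8.013020

6.0899 L/h


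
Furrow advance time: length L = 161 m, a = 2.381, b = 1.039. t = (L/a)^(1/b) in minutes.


t = (L/a)^(1/b)
t = (161/2.381)^(1/1.039)
t = 67.618648^(1/1.039)

57.7262 min


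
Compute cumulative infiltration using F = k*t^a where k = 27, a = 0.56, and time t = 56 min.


F = k * t^a = 27 * 56^0.56
F = 27 * 9.527639

257.2463 mm


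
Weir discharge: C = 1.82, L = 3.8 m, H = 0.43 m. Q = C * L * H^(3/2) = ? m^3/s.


Q = C * L * H^(3/2) = 1.82 * 3.8 * 0.43^1.5 = 1.82 * 3.8 * 0.281970

1.9501 m^3/s


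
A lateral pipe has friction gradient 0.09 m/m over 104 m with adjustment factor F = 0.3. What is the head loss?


hf = J * L * F = 0.09 * 104 * 0.3 = 2.8080 m

2.8080 m


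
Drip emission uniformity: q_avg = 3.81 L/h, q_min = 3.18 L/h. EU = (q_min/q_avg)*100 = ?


EU = (q_min/q_avg)*100 = (3.18/3.81)*100 = 83.4646%

83.4646 %


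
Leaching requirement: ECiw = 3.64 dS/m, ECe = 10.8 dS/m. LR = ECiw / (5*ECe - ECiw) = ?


LR = ECiw / (5*ECe - ECiw)
LR = 3.64 / (5*10.8 - 3.64)
LR = 3.64 / 50.3600

0.0723


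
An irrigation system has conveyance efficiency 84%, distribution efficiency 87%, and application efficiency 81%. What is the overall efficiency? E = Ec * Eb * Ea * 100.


Ec = 0.84, Eb = 0.87, Ea = 0.81
E = 0.84 * 0.87 * 0.81 * 100 = 59.1948%

59.1948 %


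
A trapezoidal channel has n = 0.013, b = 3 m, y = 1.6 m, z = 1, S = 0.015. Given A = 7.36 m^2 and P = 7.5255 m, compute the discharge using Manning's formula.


R = A/P = 7.36/7.5255 = 0.978008
Q = (1/0.013) * 7.36 * 0.978008^(2/3) * 0.015^0.5

68.3190 m^3/s


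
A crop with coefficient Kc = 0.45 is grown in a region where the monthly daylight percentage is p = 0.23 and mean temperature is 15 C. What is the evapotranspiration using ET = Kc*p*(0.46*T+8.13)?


ET = Kc * p * (0.46*T + 8.13)
ET = 0.45 * 0.23 * (0.46*15 + 8.13)
ET = 0.45 * 0.23 * 15.0300

1.5556 mm/day


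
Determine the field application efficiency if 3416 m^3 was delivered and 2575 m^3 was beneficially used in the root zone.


Ea = V_root / V_field * 100 = 2575 / 3416 * 100 = 75.3806%

75.3806 %


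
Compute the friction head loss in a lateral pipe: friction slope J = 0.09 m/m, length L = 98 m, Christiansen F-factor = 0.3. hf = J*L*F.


hf = J * L * F = 0.09 * 98 * 0.3 = 2.6460 m

2.6460 m


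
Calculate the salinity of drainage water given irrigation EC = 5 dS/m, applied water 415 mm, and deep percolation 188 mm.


EC_dw = EC_iw * D_iw / D_dw
EC_dw = 5 * 415 / 188
EC_dw = 2075 / 188

11.0372 dS/m


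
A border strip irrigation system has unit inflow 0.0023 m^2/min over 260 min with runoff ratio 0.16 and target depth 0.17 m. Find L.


L = q*t/((1+r)*Z)
L = 0.0023*260/((1+0.16)*0.17)
L = 0.598/0.1972

3.0325 m


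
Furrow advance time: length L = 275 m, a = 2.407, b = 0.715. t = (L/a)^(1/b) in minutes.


t = (L/a)^(1/b)
t = (275/2.407)^(1/0.715)
t = 114.250104^(1/0.715)

755.3029 min


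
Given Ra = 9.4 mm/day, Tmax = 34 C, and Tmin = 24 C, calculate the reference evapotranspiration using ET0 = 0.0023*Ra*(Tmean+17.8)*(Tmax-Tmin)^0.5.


Tmean = (Tmax + Tmin)/2 = (34 + 24)/2 = 29.0
ET0 = 0.0023 * 9.4 * (29.0 + 17.8) * sqrt(34 - 24)
ET0 = 0.0023 * 9.4 * 46.8 * 3.162278

3.1996 mm/day


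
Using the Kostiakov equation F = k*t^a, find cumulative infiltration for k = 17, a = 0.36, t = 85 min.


F = k * t^a = 17 * 85^0.36
F = 17 * 4.949836

84.1472 mm


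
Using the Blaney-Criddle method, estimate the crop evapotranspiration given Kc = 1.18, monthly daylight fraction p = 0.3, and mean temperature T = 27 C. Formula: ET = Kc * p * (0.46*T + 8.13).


ET = Kc * p * (0.46*T + 8.13)
ET = 1.18 * 0.3 * (0.46*27 + 8.13)
ET = 1.18 * 0.3 * 20.5500

7.2747 mm/day


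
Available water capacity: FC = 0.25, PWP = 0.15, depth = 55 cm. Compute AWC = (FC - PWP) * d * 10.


AWC = (FC - PWP) * d * 10
AWC = (0.25 - 0.15) * 55 * 10
AWC = 0.1000 * 55 * 10

55.0000 mm


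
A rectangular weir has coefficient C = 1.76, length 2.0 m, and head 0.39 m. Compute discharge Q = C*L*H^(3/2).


Q = C * L * H^(3/2) = 1.76 * 2.0 * 0.39^1.5 = 1.76 * 2.0 * 0.243555

0.8573 m^3/s


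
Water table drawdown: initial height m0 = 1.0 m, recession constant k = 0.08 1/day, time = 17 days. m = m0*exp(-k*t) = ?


m = m0 * exp(-k*t)
m = 1.0 * exp(-0.08 * 17)
m = 1.0 * exp(-1.3600)

0.2567 m


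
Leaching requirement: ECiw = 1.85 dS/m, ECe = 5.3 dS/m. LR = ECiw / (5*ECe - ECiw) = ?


LR = ECiw / (5*ECe - ECiw)
LR = 1.85 / (5*5.3 - 1.85)
LR = 1.85 / 24.6500

0.0751


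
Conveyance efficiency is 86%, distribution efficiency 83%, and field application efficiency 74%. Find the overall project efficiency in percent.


Ec = 0.86, Eb = 0.83, Ea = 0.74
E = 0.86 * 0.83 * 0.74 * 100 = 52.8212%

52.8212 %


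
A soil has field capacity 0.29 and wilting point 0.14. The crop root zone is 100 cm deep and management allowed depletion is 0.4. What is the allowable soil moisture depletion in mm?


SMD = (FC - PWP) * d * MAD * 10
SMD = (0.29 - 0.14) * 100 * 0.4 * 10
SMD = 0.1500 * 100 * 0.4 * 10

60.0000 mm


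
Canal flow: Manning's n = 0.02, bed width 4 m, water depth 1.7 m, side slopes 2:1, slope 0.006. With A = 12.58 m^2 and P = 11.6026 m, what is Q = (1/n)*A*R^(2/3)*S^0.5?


R = A/P = 12.58/11.6026 = 1.084240
Q = (1/0.02) * 12.58 * 1.084240^(2/3) * 0.006^0.5

51.4213 m^3/s


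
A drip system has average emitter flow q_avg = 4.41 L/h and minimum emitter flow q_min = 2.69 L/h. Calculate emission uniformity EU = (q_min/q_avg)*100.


EU = (q_min/q_avg)*100 = (2.69/4.41)*100 = 60.9977%

60.9977 %


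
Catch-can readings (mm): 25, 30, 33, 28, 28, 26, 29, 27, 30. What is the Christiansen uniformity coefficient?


mean = 28.444444 mm
MAD = 1.827160 mm
CU = (1 - 1.827160/28.444444)*100

93.5764 %


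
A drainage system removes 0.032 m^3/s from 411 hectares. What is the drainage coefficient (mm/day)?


DC = Q * 86400 / (A * 10000) * 1000
DC = 0.032 * 86400 / (411 * 10000) * 1000
DC = 2764800.0000 / 4110000

0.6727 mm/day


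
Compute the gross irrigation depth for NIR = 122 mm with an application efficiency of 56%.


Ea = 56% = 0.56
GID = NIR / Ea = 122 / 0.56 = 217.8571 mm

217.8571 mm


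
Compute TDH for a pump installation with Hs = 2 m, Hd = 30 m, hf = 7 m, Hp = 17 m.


TDH = Hs + Hd + hf + Hp = 2 + 30 + 7 + 17 = 56

56 m


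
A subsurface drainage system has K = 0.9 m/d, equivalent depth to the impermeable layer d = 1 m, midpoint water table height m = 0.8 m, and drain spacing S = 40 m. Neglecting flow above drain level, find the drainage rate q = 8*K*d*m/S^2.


q = 8*K*d*m/S^2
q = 8*0.9*1*0.8/40^2
q = 5.7600 / 1600

0.0036 m/d


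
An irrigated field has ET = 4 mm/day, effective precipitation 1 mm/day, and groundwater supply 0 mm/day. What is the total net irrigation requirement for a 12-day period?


Daily deficit = ET - Pe - GW = 4 - 1 - 0 = 3 mm/day
NIR = 3 * 12 = 36 mm

36.0000 mm


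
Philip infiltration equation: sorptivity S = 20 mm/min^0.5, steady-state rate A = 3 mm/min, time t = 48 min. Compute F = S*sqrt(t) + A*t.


F = S*sqrt(t) + A*t
F = 20*sqrt(48) + 3*48
F = 20*6.928203 + 144

282.5641 mm


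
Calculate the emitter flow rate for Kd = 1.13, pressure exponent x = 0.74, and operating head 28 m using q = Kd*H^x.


q = Kd * H^x = 1.13 * 28^0.74 = 1.13 * 11.773266

13.3038 L/h


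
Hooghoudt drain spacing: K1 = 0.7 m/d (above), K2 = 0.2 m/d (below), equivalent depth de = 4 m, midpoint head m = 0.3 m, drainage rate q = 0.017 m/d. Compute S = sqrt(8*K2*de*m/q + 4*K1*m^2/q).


S^2 = 8*K2*de*m/q + 4*K1*m^2/q
S^2 = 8*0.2*4*0.3/0.017 + 4*0.7*0.3^2/0.017
S = sqrt(127.7647)

11.3033 m


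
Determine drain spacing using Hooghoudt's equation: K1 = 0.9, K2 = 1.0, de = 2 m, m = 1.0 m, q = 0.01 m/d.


S^2 = 8*K2*de*m/q + 4*K1*m^2/q
S^2 = 8*1.0*2*1.0/0.01 + 4*0.9*1.0^2/0.01
S = sqrt(1960.0000)

44.2719 m


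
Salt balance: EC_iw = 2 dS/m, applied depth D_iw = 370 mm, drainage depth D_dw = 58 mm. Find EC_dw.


EC_dw = EC_iw * D_iw / D_dw
EC_dw = 2 * 370 / 58
EC_dw = 740 / 58

12.7586 dS/m


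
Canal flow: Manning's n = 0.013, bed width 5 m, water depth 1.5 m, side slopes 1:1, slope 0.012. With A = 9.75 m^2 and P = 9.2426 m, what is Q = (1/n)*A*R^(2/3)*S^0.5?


R = A/P = 9.75/9.2426 = 1.054898
Q = (1/0.013) * 9.75 * 1.054898^(2/3) * 0.012^0.5

85.1384 m^3/s
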